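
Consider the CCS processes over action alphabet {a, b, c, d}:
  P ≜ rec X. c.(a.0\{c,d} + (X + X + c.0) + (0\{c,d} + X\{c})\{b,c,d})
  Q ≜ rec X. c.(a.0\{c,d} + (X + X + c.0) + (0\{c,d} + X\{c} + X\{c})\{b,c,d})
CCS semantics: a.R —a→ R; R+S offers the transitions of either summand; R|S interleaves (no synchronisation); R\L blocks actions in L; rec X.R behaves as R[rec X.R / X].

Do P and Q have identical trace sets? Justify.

P's transition system — 4 states:
  m0 = rec X. c.(a.0\{c,d} + (X + X + c.0) + (0\{c,d} + X\{c})\{b,c,d}) → -c-> m1
  m1 = a.0\{c,d} + ((rec X. c.(a.0\{c,d} + (X + X + c.0) + (0\{c,d} + X\{c})\{b,c,d})) + (rec X. c.(a.0\{c,d} + (X + X + c.0) + (0\{c,d} + X\{c})\{b,c,d})) + c.0) + (0\{c,d} + (rec X. c.(a.0\{c,d} + (X + X + c.0) + (0\{c,d} + X\{c})\{b,c,d}))\{c})\{b,c,d} → -a-> m2, -c-> m1, -c-> m3
  m2 = 0\{c,d} → deadlocked
  m3 = 0 → deadlocked
Q's transition system — 4 states:
  n0 = rec X. c.(a.0\{c,d} + (X + X + c.0) + (0\{c,d} + X\{c} + X\{c})\{b,c,d}) → -c-> n1
  n1 = a.0\{c,d} + ((rec X. c.(a.0\{c,d} + (X + X + c.0) + (0\{c,d} + X\{c} + X\{c})\{b,c,d})) + (rec X. c.(a.0\{c,d} + (X + X + c.0) + (0\{c,d} + X\{c} + X\{c})\{b,c,d})) + c.0) + (0\{c,d} + (rec X. c.(a.0\{c,d} + (X + X + c.0) + (0\{c,d} + X\{c} + X\{c})\{b,c,d}))\{c} + (rec X. c.(a.0\{c,d} + (X + X + c.0) + (0\{c,d} + X\{c} + X\{c})\{b,c,d}))\{c})\{b,c,d} → -a-> n2, -c-> n1, -c-> n3
  n2 = 0\{c,d} → deadlocked
  n3 = 0 → deadlocked
Coarsest stable partition (strong bisimilarity classes):
  B0 = {m0, n0}
  B1 = {m1, n1}
  B2 = {m2, m3, n2, n3}
m0 ∈ B0, n0 ∈ B0 → same block
Bisimilar ⇒ trace-equivalent.

YES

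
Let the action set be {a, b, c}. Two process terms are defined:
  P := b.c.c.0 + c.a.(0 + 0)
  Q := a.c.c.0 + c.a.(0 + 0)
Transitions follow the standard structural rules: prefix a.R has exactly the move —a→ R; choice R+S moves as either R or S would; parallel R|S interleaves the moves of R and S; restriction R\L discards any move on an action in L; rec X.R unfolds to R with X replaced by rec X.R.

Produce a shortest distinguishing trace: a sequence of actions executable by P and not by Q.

Reachable graph of P (6 states):
  m0 = b.c.c.0 + c.a.(0 + 0) ⊢ -b-> m1, -c-> m2
  m1 = c.c.0 ⊢ -c-> m3
  m2 = a.(0 + 0) ⊢ -a-> m4
  m3 = c.0 ⊢ -c-> m5
  m4 = 0 + 0 ⊢ ∅
  m5 = 0 ⊢ ∅
Reachable graph of Q (6 states):
  n0 = a.c.c.0 + c.a.(0 + 0) ⊢ -a-> n1, -c-> n2
  n1 = c.c.0 ⊢ -c-> n3
  n2 = a.(0 + 0) ⊢ -a-> n4
  n3 = c.0 ⊢ -c-> n5
  n4 = 0 + 0 ⊢ ∅
  n5 = 0 ⊢ ∅
Trace ⟨b⟩ through P, begin at {m0}:
  [1] b ⇒ {m1}
  P completes σ.
Trace ⟨b⟩ through Q, begin at {n0}:
  [1] b ⇒ ∅ (Q stuck)

b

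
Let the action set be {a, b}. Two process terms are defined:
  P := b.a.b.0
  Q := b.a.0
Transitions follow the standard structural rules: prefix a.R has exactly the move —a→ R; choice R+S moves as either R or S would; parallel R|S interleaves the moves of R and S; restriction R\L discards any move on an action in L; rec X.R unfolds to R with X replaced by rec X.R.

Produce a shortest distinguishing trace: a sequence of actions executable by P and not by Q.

bab

P's transition system — 4 states:
  s0 = b.a.b.0 has moves --b--▸ s1
  s1 = a.b.0 has moves --a--▸ s2
  s2 = b.0 has moves --b--▸ s3
  s3 = 0 has moves stopped
Q's transition system — 3 states:
  t0 = b.a.0 has moves --b--▸ t1
  t1 = a.0 has moves --a--▸ t2
  t2 = 0 has moves stopped
Run σ = ⟨bab⟩ on P: start {s0}
  after b @ step 1: {s1}
  after a @ step 2: {s2}
  after b @ step 3: {s3}
  P completes σ.
Run σ = ⟨bab⟩ on Q: start {t0}
  after b @ step 1: {t1}
  after a @ step 2: {t2}
  after b @ step 3: no successor for Q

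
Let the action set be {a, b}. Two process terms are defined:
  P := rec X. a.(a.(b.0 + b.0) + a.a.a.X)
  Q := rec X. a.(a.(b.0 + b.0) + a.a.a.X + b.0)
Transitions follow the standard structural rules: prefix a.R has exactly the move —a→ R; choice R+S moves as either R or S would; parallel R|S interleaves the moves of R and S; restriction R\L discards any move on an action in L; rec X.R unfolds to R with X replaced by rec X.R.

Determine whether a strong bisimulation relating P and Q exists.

P's transition system — 6 states:
  m0 = rec X. a.(a.(b.0 + b.0) + a.a.a.X) → —a→ m1
  m1 = a.(b.0 + b.0) + a.a.a.(rec X. a.(a.(b.0 + b.0) + a.a.a.X)) → —a→ m2, —a→ m3
  m2 = a.a.(rec X. a.(a.(b.0 + b.0) + a.a.a.X)) → —a→ m4
  m3 = b.0 + b.0 → —b→ m5
  m4 = a.(rec X. a.(a.(b.0 + b.0) + a.a.a.X)) → —a→ m0
  m5 = 0 → ∅
Q's transition system — 6 states:
  n0 = rec X. a.(a.(b.0 + b.0) + a.a.a.X + b.0) → —a→ n1
  n1 = a.(b.0 + b.0) + a.a.a.(rec X. a.(a.(b.0 + b.0) + a.a.a.X + b.0)) + b.0 → —a→ n2, —a→ n3, —b→ n4
  n2 = a.a.(rec X. a.(a.(b.0 + b.0) + a.a.a.X + b.0)) → —a→ n5
  n3 = b.0 + b.0 → —b→ n4
  n4 = 0 → ∅
  n5 = a.(rec X. a.(a.(b.0 + b.0) + a.a.a.X + b.0)) → —a→ n0
Partition-refinement fixed point:
  B0 = {m0}
  B1 = {m1}
  B2 = {m3, n3}
  B3 = {m5, n4}
  B4 = {m2}
  B5 = {m4}
  B6 = {n0}
  B7 = {n1}
  B8 = {n2}
  B9 = {n5}
m0 ∈ B0, n0 ∈ B6 → different blocks

NO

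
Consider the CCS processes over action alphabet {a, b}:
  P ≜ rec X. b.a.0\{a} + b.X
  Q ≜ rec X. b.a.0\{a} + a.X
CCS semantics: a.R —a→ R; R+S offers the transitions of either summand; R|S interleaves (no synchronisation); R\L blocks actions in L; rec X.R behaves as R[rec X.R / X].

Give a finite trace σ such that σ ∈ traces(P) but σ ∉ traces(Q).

P's transition system — 3 states:
  p0 = rec X. b.a.0\{a} + b.X → -b-> p0, -b-> p1
  p1 = a.0\{a} → -a-> p2
  p2 = 0\{a} → stopped
Q's transition system — 3 states:
  q0 = rec X. b.a.0\{a} + a.X → -a-> q0, -b-> q1
  q1 = a.0\{a} → -a-> q2
  q2 = 0\{a} → stopped
Executing bb from P (initial set {p0}):
  [1] b ⇒ {p0, p1}
  [2] b ⇒ {p0, p1}
  ✓ P
Executing bb from Q (initial set {q0}):
  [1] b ⇒ {q1}
  [2] b ⇒ ∅ (Q stuck)

bb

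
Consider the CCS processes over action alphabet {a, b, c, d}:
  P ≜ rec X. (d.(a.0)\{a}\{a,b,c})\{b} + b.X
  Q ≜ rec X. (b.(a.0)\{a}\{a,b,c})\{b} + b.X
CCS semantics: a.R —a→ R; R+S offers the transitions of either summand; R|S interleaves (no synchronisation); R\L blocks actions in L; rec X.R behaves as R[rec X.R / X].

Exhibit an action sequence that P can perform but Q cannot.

P's transition system — 2 states:
  s0 = rec X. (d.(a.0)\{a}\{a,b,c})\{b} + b.X → -b-> s0, -d-> s1
  s1 = (a.0)\{a}\{a,b,c}\{b} → (no moves)
Q's transition system — 1 states:
  t0 = rec X. (b.(a.0)\{a}\{a,b,c})\{b} + b.X → -b-> t0
Executing d from P (initial set {s0}):
  step 1 (d): {s1}
  — P admits the full trace.
Executing d from Q (initial set {t0}):
  step 1 (d): ∅ (Q stuck)

d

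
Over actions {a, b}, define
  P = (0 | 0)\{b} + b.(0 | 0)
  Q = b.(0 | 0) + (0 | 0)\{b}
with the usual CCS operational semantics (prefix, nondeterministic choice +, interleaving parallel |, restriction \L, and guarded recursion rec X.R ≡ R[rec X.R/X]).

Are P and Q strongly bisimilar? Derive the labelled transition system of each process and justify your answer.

Reachable graph of P (2 states):
  u0 = (0 | 0)\{b} + b.(0 | 0) → —b→ u1
  u1 = 0 | 0 → ∅
Reachable graph of Q (2 states):
  v0 = b.(0 | 0) + (0 | 0)\{b} → —b→ v1
  v1 = 0 | 0 → ∅
Coarsest stable partition (strong bisimilarity classes):
  B0 = {u0, v0}
  B1 = {u1, v1}
u0 ∈ B0, v0 ∈ B0 → same block

P ~ Q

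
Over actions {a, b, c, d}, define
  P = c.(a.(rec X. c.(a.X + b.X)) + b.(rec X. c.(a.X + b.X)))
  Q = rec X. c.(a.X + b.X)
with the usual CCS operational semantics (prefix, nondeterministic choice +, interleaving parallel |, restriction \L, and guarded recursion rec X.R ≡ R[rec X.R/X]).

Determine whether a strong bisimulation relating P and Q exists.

bisimilar

Reachable graph of P (3 states):
  p0 = c.(a.(rec X. c.(a.X + b.X)) + b.(rec X. c.(a.X + b.X))) ⊢ ··c··> p1
  p1 = a.(rec X. c.(a.X + b.X)) + b.(rec X. c.(a.X + b.X)) ⊢ ··a··> p2, ··b··> p2
  p2 = rec X. c.(a.X + b.X) ⊢ ··c··> p1
Reachable graph of Q (2 states):
  q0 = rec X. c.(a.X + b.X) ⊢ ··c··> q1
  q1 = a.(rec X. c.(a.X + b.X)) + b.(rec X. c.(a.X + b.X)) ⊢ ··a··> q0, ··b··> q0
Coarsest stable partition (strong bisimilarity classes):
  B0 = {p0, p2, q0}
  B1 = {p1, q1}
p0 ∈ B0, q0 ∈ B0 → same block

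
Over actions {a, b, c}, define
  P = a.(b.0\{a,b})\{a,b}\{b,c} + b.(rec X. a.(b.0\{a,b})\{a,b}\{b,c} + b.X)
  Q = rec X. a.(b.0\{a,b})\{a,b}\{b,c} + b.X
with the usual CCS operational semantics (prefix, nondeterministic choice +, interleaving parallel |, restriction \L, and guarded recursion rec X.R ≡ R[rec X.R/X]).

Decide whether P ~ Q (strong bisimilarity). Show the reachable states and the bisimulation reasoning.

P ~ Q

Reachable graph of P (3 states):
  m0 = a.(b.0\{a,b})\{a,b}\{b,c} + b.(rec X. a.(b.0\{a,b})\{a,b}\{b,c} + b.X) ⊢ -a-> m1, -b-> m2
  m1 = (b.0\{a,b})\{a,b}\{b,c} ⊢ stopped
  m2 = rec X. a.(b.0\{a,b})\{a,b}\{b,c} + b.X ⊢ -a-> m1, -b-> m2
Reachable graph of Q (2 states):
  n0 = rec X. a.(b.0\{a,b})\{a,b}\{b,c} + b.X ⊢ -a-> n1, -b-> n0
  n1 = (b.0\{a,b})\{a,b}\{b,c} ⊢ stopped
Bisimilarity quotient blocks:
  B0 = {m0, m2, n0}
  B1 = {m1, n1}
m0 ∈ B0, n0 ∈ B0 → same block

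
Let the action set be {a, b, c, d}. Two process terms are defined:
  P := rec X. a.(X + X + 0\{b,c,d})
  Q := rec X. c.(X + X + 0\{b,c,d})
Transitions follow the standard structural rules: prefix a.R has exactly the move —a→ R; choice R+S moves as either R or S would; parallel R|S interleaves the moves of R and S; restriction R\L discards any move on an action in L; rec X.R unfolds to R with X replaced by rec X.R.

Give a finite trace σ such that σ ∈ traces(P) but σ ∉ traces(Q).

Reachable graph of P (2 states):
  m0 = rec X. a.(X + X + 0\{b,c,d}) → --a--▸ m1
  m1 = (rec X. a.(X + X + 0\{b,c,d})) + (rec X. a.(X + X + 0\{b,c,d})) + 0\{b,c,d} → --a--▸ m1
Reachable graph of Q (2 states):
  n0 = rec X. c.(X + X + 0\{b,c,d}) → --c--▸ n1
  n1 = (rec X. c.(X + X + 0\{b,c,d})) + (rec X. c.(X + X + 0\{b,c,d})) + 0\{b,c,d} → --c--▸ n1
Run σ = ⟨a⟩ on P: start {m0}
  step 1 (a): {m1}
  — P admits the full trace.
Run σ = ⟨a⟩ on Q: start {n0}
  step 1 (a): no successor for Q

a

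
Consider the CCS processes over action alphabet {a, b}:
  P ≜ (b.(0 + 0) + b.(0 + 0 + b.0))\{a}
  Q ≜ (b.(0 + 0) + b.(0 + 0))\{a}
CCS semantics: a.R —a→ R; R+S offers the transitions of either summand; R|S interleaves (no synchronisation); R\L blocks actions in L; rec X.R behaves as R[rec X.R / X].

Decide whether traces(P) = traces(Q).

traces(P) ≠ traces(Q) — witness ⟨bb⟩

LTS(P): 4 reachable states
  p0 = (b.(0 + 0) + b.(0 + 0 + b.0))\{a} ⊢ -b-> p1, -b-> p2
  p1 = (0 + 0 + b.0)\{a} ⊢ -b-> p3
  p2 = (0 + 0)\{a} ⊢ ·
  p3 = 0\{a} ⊢ ·
LTS(Q): 2 reachable states
  q0 = (b.(0 + 0) + b.(0 + 0))\{a} ⊢ -b-> q1
  q1 = (0 + 0)\{a} ⊢ ·
Executing bb from P (initial set {p0}):
  after b @ step 1: {p1, p2}
  after b @ step 2: {p3}
  P completes σ.
Executing bb from Q (initial set {q0}):
  after b @ step 1: {q1}
  after b @ step 2: ∅ (Q stuck)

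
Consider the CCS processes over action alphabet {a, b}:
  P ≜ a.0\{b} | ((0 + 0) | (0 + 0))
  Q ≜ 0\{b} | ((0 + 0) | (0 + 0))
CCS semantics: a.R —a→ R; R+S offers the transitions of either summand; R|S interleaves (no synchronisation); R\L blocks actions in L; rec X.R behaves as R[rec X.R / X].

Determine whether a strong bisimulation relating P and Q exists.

Reachable graph of P (2 states):
  m0 = a.0\{b} | ((0 + 0) | (0 + 0)) ⊢ -a-> m1
  m1 = 0\{b} | ((0 + 0) | (0 + 0)) ⊢ deadlocked
Reachable graph of Q (1 states):
  n0 = 0\{b} | ((0 + 0) | (0 + 0)) ⊢ deadlocked
Bisimilarity quotient blocks:
  B0 = {m0}
  B1 = {m1, n0}
m0 ∈ B0, n0 ∈ B1 → different blocks

NO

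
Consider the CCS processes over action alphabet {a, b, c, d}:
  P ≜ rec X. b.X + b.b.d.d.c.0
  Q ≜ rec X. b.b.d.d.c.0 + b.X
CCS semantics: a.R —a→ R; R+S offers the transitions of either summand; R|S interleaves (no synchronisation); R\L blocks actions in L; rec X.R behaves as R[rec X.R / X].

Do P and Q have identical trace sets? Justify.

P's transition system — 6 states:
  u0 = rec X. b.X + b.b.d.d.c.0 :: --b--▸ u0, --b--▸ u1
  u1 = b.d.d.c.0 :: --b--▸ u2
  u2 = d.d.c.0 :: --d--▸ u3
  u3 = d.c.0 :: --d--▸ u4
  u4 = c.0 :: --c--▸ u5
  u5 = 0 :: (no moves)
Q's transition system — 6 states:
  v0 = rec X. b.b.d.d.c.0 + b.X :: --b--▸ v0, --b--▸ v1
  v1 = b.d.d.c.0 :: --b--▸ v2
  v2 = d.d.c.0 :: --d--▸ v3
  v3 = d.c.0 :: --d--▸ v4
  v4 = c.0 :: --c--▸ v5
  v5 = 0 :: (no moves)
Partition-refinement fixed point:
  B0 = {u0, v0}
  B1 = {u1, v1}
  B2 = {u2, v2}
  B3 = {u3, v3}
  B4 = {u4, v4}
  B5 = {u5, v5}
u0 ∈ B0, v0 ∈ B0 → same block
Bisimilar ⇒ trace-equivalent.

YES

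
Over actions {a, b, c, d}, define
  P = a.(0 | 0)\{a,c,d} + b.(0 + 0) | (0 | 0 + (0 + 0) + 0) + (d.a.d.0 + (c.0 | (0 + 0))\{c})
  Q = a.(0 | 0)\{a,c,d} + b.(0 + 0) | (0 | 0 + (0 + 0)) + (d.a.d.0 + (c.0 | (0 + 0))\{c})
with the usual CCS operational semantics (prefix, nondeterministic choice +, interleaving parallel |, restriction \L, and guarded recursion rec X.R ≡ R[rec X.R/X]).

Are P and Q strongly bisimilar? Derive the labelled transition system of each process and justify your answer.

P ~ Q

P's transition system — 6 states:
  s0 = a.(0 | 0)\{a,c,d} + b.(0 + 0) | (0 | 0 + (0 + 0) + 0) + (d.a.d.0 + (c.0 | (0 + 0))\{c}) :: --a--▸ s1, --b--▸ s2, --d--▸ s3
  s1 = (0 | 0)\{a,c,d} :: ∅
  s2 = (0 + 0) | (0 | 0 + (0 + 0) + 0) :: ∅
  s3 = a.d.0 :: --a--▸ s4
  s4 = d.0 :: --d--▸ s5
  s5 = 0 :: ∅
Q's transition system — 6 states:
  t0 = a.(0 | 0)\{a,c,d} + b.(0 + 0) | (0 | 0 + (0 + 0)) + (d.a.d.0 + (c.0 | (0 + 0))\{c}) :: --a--▸ t1, --b--▸ t2, --d--▸ t3
  t1 = (0 | 0)\{a,c,d} :: ∅
  t2 = (0 + 0) | (0 | 0 + (0 + 0)) :: ∅
  t3 = a.d.0 :: --a--▸ t4
  t4 = d.0 :: --d--▸ t5
  t5 = 0 :: ∅
Bisimilarity quotient blocks:
  B0 = {s0, t0}
  B1 = {s3, t3}
  B2 = {s4, t4}
  B3 = {s1, s2, s5, t1, t2, t5}
s0 ∈ B0, t0 ∈ B0 → same block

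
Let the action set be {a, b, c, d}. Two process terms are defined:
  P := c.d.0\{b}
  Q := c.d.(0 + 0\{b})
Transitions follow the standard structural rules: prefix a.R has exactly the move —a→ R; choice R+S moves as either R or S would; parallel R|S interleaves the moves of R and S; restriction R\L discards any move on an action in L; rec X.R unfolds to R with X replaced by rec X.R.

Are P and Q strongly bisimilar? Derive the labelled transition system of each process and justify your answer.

YES

LTS(P): 3 reachable states
  u0 = c.d.0\{b} ⊢ —c→ u1
  u1 = d.0\{b} ⊢ —d→ u2
  u2 = 0\{b} ⊢ ·
LTS(Q): 3 reachable states
  v0 = c.d.(0 + 0\{b}) ⊢ —c→ v1
  v1 = d.(0 + 0\{b}) ⊢ —d→ v2
  v2 = 0 + 0\{b} ⊢ ·
Bisimilarity quotient blocks:
  B0 = {u0, v0}
  B1 = {u1, v1}
  B2 = {u2, v2}
u0 ∈ B0, v0 ∈ B0 → same block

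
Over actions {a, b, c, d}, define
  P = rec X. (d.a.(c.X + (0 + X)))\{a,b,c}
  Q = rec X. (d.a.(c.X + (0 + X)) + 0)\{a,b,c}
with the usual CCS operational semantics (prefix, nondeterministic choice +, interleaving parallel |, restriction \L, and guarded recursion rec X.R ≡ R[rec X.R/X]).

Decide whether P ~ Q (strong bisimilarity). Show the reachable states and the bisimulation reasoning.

YES

P's transition system — 2 states:
  s0 = rec X. (d.a.(c.X + (0 + X)))\{a,b,c} | ··d··> s1
  s1 = (a.(c.(rec X. (d.a.(c.X + (0 + X)))\{a,b,c}) + (0 + (rec X. (d.a.(c.X + (0 + X)))\{a,b,c}))))\{a,b,c} | stopped
Q's transition system — 2 states:
  t0 = rec X. (d.a.(c.X + (0 + X)) + 0)\{a,b,c} | ··d··> t1
  t1 = (a.(c.(rec X. (d.a.(c.X + (0 + X)) + 0)\{a,b,c}) + (0 + (rec X. (d.a.(c.X + (0 + X)) + 0)\{a,b,c}))))\{a,b,c} | stopped
Bisimilarity quotient blocks:
  B0 = {s0, t0}
  B1 = {s1, t1}
s0 ∈ B0, t0 ∈ B0 → same block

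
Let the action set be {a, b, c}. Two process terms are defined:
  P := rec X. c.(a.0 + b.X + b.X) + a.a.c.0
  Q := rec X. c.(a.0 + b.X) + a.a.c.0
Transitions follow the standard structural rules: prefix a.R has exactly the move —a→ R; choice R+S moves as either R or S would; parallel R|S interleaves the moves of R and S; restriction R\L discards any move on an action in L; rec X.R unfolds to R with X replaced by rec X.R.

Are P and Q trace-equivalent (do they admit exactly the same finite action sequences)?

P's transition system — 5 states:
  p0 = rec X. c.(a.0 + b.X + b.X) + a.a.c.0 → -a-> p1, -c-> p2
  p1 = a.c.0 → -a-> p3
  p2 = a.0 + b.(rec X. c.(a.0 + b.X + b.X) + a.a.c.0) + b.(rec X. c.(a.0 + b.X + b.X) + a.a.c.0) → -a-> p4, -b-> p0
  p3 = c.0 → -c-> p4
  p4 = 0 → ·
Q's transition system — 5 states:
  q0 = rec X. c.(a.0 + b.X) + a.a.c.0 → -a-> q1, -c-> q2
  q1 = a.c.0 → -a-> q3
  q2 = a.0 + b.(rec X. c.(a.0 + b.X) + a.a.c.0) → -a-> q4, -b-> q0
  q3 = c.0 → -c-> q4
  q4 = 0 → ·
Partition-refinement fixed point:
  B0 = {p0, q0}
  B1 = {p1, q1}
  B2 = {p3, q3}
  B3 = {p4, q4}
  B4 = {p2, q2}
p0 ∈ B0, q0 ∈ B0 → same block
Bisimilar ⇒ trace-equivalent.

trace-equivalent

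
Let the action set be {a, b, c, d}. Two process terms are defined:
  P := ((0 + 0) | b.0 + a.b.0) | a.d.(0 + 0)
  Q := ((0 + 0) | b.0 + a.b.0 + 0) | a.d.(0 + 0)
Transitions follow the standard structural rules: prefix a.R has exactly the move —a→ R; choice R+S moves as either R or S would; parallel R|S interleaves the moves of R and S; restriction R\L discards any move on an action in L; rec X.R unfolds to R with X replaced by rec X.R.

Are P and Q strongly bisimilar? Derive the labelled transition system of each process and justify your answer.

LTS(P): 12 reachable states
  u0 = ((0 + 0) | b.0 + a.b.0) | a.d.(0 + 0) → -a-> u1, -a-> u2, -b-> u3
  u1 = ((0 + 0) | b.0 + a.b.0) | d.(0 + 0) → -a-> u4, -b-> u5, -d-> u6
  u2 = b.0 | a.d.(0 + 0) → -a-> u4, -b-> u7
  u3 = (0 + 0) | 0 | a.d.(0 + 0) → -a-> u5
  u4 = b.0 | d.(0 + 0) → -b-> u8, -d-> u9
  u5 = (0 + 0) | 0 | d.(0 + 0) → -d-> u10
  u6 = ((0 + 0) | b.0 + a.b.0) | (0 + 0) → -a-> u9, -b-> u10
  u7 = 0 | a.d.(0 + 0) → -a-> u8
  u8 = 0 | d.(0 + 0) → -d-> u11
  u9 = b.0 | (0 + 0) → -b-> u11
  u10 = (0 + 0) | 0 | (0 + 0) → ∅
  u11 = 0 | (0 + 0) → ∅
LTS(Q): 12 reachable states
  v0 = ((0 + 0) | b.0 + a.b.0 + 0) | a.d.(0 + 0) → -a-> v1, -a-> v2, -b-> v3
  v1 = ((0 + 0) | b.0 + a.b.0 + 0) | d.(0 + 0) → -a-> v4, -b-> v5, -d-> v6
  v2 = b.0 | a.d.(0 + 0) → -a-> v4, -b-> v7
  v3 = (0 + 0) | 0 | a.d.(0 + 0) → -a-> v5
  v4 = b.0 | d.(0 + 0) → -b-> v8, -d-> v9
  v5 = (0 + 0) | 0 | d.(0 + 0) → -d-> v10
  v6 = ((0 + 0) | b.0 + a.b.0 + 0) | (0 + 0) → -a-> v9, -b-> v10
  v7 = 0 | a.d.(0 + 0) → -a-> v8
  v8 = 0 | d.(0 + 0) → -d-> v11
  v9 = b.0 | (0 + 0) → -b-> v11
  v10 = (0 + 0) | 0 | (0 + 0) → ∅
  v11 = 0 | (0 + 0) → ∅
Bisimilarity quotient blocks:
  B0 = {u0, v0}
  B1 = {u3, u7, v3, v7}
  B2 = {u5, u8, v5, v8}
  B3 = {u10, u11, v10, v11}
  B4 = {u1, v1}
  B5 = {u6, v6}
  B6 = {u9, v9}
  B7 = {u4, v4}
  B8 = {u2, v2}
u0 ∈ B0, v0 ∈ B0 → same block

bisimilar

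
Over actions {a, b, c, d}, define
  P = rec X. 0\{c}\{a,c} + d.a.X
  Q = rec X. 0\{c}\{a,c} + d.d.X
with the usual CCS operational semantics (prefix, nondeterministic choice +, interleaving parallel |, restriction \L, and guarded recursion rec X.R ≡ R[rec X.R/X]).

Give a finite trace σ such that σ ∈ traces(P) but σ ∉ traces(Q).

da

Reachable graph of P (2 states):
  s0 = rec X. 0\{c}\{a,c} + d.a.X | -d-> s1
  s1 = a.(rec X. 0\{c}\{a,c} + d.a.X) | -a-> s0
Reachable graph of Q (2 states):
  t0 = rec X. 0\{c}\{a,c} + d.d.X | -d-> t1
  t1 = d.(rec X. 0\{c}\{a,c} + d.d.X) | -d-> t0
Trace ⟨da⟩ through P, begin at {s0}:
  step 1 (d): {s1}
  step 2 (a): {s0}
  P completes σ.
Trace ⟨da⟩ through Q, begin at {t0}:
  step 1 (d): {t1}
  step 2 (a): ∅ (Q stuck)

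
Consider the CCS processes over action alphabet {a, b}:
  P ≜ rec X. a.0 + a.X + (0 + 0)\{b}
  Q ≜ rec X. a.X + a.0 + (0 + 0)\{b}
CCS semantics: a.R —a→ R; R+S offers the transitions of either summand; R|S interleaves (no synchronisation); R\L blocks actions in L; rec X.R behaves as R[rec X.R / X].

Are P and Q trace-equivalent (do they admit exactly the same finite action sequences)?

YES

Reachable graph of P (2 states):
  s0 = rec X. a.0 + a.X + (0 + 0)\{b} | --a--▸ s0, --a--▸ s1
  s1 = 0 | ·
Reachable graph of Q (2 states):
  t0 = rec X. a.X + a.0 + (0 + 0)\{b} | --a--▸ t0, --a--▸ t1
  t1 = 0 | ·
Coarsest stable partition (strong bisimilarity classes):
  B0 = {s0, t0}
  B1 = {s1, t1}
s0 ∈ B0, t0 ∈ B0 → same block
Bisimilar ⇒ trace-equivalent.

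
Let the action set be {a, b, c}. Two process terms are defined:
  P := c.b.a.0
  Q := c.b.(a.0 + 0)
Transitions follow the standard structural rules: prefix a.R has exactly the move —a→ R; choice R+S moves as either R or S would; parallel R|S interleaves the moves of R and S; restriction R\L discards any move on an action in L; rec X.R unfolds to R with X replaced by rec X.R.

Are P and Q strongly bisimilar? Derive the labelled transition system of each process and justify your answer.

bisimilar

Reachable graph of P (4 states):
  u0 = c.b.a.0 | -c-> u1
  u1 = b.a.0 | -b-> u2
  u2 = a.0 | -a-> u3
  u3 = 0 | stopped
Reachable graph of Q (4 states):
  v0 = c.b.(a.0 + 0) | -c-> v1
  v1 = b.(a.0 + 0) | -b-> v2
  v2 = a.0 + 0 | -a-> v3
  v3 = 0 | stopped
Bisimilarity quotient blocks:
  B0 = {u0, v0}
  B1 = {u1, v1}
  B2 = {u2, v2}
  B3 = {u3, v3}
u0 ∈ B0, v0 ∈ B0 → same block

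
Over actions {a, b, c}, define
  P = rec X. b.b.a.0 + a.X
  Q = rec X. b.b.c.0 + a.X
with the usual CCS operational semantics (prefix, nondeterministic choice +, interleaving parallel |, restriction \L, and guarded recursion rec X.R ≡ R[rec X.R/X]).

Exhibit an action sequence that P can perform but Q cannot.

bba

LTS(P): 4 reachable states
  m0 = rec X. b.b.a.0 + a.X | —a→ m0, —b→ m1
  m1 = b.a.0 | —b→ m2
  m2 = a.0 | —a→ m3
  m3 = 0 | stopped
LTS(Q): 4 reachable states
  n0 = rec X. b.b.c.0 + a.X | —a→ n0, —b→ n1
  n1 = b.c.0 | —b→ n2
  n2 = c.0 | —c→ n3
  n3 = 0 | stopped
Trace ⟨bba⟩ through P, begin at {m0}:
  step 1 (b): {m1}
  step 2 (b): {m2}
  step 3 (a): {m3}
  — P admits the full trace.
Trace ⟨bba⟩ through Q, begin at {n0}:
  step 1 (b): {n1}
  step 2 (b): {n2}
  step 3 (a): no successor for Q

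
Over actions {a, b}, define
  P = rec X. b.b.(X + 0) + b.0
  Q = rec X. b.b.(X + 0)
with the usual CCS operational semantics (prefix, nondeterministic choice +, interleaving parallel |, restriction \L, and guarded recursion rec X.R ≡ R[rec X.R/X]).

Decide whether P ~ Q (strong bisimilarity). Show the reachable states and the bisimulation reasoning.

NO

Reachable graph of P (4 states):
  m0 = rec X. b.b.(X + 0) + b.0 ⊢ -b-> m1, -b-> m2
  m1 = 0 ⊢ ∅
  m2 = b.((rec X. b.b.(X + 0) + b.0) + 0) ⊢ -b-> m3
  m3 = (rec X. b.b.(X + 0) + b.0) + 0 ⊢ -b-> m1, -b-> m2
Reachable graph of Q (3 states):
  n0 = rec X. b.b.(X + 0) ⊢ -b-> n1
  n1 = b.((rec X. b.b.(X + 0)) + 0) ⊢ -b-> n2
  n2 = (rec X. b.b.(X + 0)) + 0 ⊢ -b-> n1
Coarsest stable partition (strong bisimilarity classes):
  B0 = {m0, m3}
  B1 = {m2}
  B2 = {m1}
  B3 = {n0, n1, n2}
m0 ∈ B0, n0 ∈ B3 → different blocks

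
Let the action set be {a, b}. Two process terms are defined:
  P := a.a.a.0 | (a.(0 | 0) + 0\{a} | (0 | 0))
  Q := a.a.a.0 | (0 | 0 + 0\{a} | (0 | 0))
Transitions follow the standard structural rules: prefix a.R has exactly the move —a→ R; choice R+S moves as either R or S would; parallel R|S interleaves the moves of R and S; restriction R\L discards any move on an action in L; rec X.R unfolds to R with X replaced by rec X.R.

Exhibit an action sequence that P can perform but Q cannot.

aaaa

Reachable graph of P (8 states):
  m0 = a.a.a.0 | (a.(0 | 0) + 0\{a} | (0 | 0)) has moves ··a··> m1, ··a··> m2
  m1 = a.a.0 | (a.(0 | 0) + 0\{a} | (0 | 0)) has moves ··a··> m3, ··a··> m4
  m2 = a.a.a.0 | (0 | 0) has moves ··a··> m4
  m3 = a.0 | (a.(0 | 0) + 0\{a} | (0 | 0)) has moves ··a··> m5, ··a··> m6
  m4 = a.a.0 | (0 | 0) has moves ··a··> m6
  m5 = 0 | (a.(0 | 0) + 0\{a} | (0 | 0)) has moves ··a··> m7
  m6 = a.0 | (0 | 0) has moves ··a··> m7
  m7 = 0 | (0 | 0) has moves deadlocked
Reachable graph of Q (4 states):
  n0 = a.a.a.0 | (0 | 0 + 0\{a} | (0 | 0)) has moves ··a··> n1
  n1 = a.a.0 | (0 | 0 + 0\{a} | (0 | 0)) has moves ··a··> n2
  n2 = a.0 | (0 | 0 + 0\{a} | (0 | 0)) has moves ··a··> n3
  n3 = 0 | (0 | 0 + 0\{a} | (0 | 0)) has moves deadlocked
Trace ⟨aaaa⟩ through P, begin at {m0}:
  [1] a ⇒ {m1, m2}
  [2] a ⇒ {m3, m4}
  [3] a ⇒ {m5, m6}
  [4] a ⇒ {m7}
  P completes σ.
Trace ⟨aaaa⟩ through Q, begin at {n0}:
  [1] a ⇒ {n1}
  [2] a ⇒ {n2}
  [3] a ⇒ {n3}
  [4] a ⇒ ∅  — Q cannot continue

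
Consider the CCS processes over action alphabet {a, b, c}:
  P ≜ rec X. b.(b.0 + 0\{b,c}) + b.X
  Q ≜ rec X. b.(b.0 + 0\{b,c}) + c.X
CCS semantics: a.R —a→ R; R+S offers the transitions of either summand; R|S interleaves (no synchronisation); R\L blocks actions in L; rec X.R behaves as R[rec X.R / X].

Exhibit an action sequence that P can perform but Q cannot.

bbb

LTS(P): 3 reachable states
  p0 = rec X. b.(b.0 + 0\{b,c}) + b.X | ··b··> p0, ··b··> p1
  p1 = b.0 + 0\{b,c} | ··b··> p2
  p2 = 0 | (no moves)
LTS(Q): 3 reachable states
  q0 = rec X. b.(b.0 + 0\{b,c}) + c.X | ··b··> q1, ··c··> q0
  q1 = b.0 + 0\{b,c} | ··b··> q2
  q2 = 0 | (no moves)
Run σ = ⟨bbb⟩ on P: start {p0}
  [1] b ⇒ {p0, p1}
  [2] b ⇒ {p0, p1, p2}
  [3] b ⇒ {p0, p1, p2}
  ✓ P
Run σ = ⟨bbb⟩ on Q: start {q0}
  [1] b ⇒ {q1}
  [2] b ⇒ {q2}
  [3] b ⇒ ∅  — Q cannot continue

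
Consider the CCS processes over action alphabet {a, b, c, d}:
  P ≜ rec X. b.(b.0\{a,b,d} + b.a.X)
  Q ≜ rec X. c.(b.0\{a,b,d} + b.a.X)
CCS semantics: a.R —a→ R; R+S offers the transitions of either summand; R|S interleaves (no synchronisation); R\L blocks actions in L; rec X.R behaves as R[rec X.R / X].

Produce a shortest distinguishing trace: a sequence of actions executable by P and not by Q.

b

LTS(P): 4 reachable states
  m0 = rec X. b.(b.0\{a,b,d} + b.a.X) :: =b=> m1
  m1 = b.0\{a,b,d} + b.a.(rec X. b.(b.0\{a,b,d} + b.a.X)) :: =b=> m2, =b=> m3
  m2 = 0\{a,b,d} :: ·
  m3 = a.(rec X. b.(b.0\{a,b,d} + b.a.X)) :: =a=> m0
LTS(Q): 4 reachable states
  n0 = rec X. c.(b.0\{a,b,d} + b.a.X) :: =c=> n1
  n1 = b.0\{a,b,d} + b.a.(rec X. c.(b.0\{a,b,d} + b.a.X)) :: =b=> n2, =b=> n3
  n2 = 0\{a,b,d} :: ·
  n3 = a.(rec X. c.(b.0\{a,b,d} + b.a.X)) :: =a=> n0
Trace ⟨b⟩ through P, begin at {m0}:
  after b @ step 1: {m1}
  ✓ P
Trace ⟨b⟩ through Q, begin at {n0}:
  after b @ step 1: ∅ (Q stuck)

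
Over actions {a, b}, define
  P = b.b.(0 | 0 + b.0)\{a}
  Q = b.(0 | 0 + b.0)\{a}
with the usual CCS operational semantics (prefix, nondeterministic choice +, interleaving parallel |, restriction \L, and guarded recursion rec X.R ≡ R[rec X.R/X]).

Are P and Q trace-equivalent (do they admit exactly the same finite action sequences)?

traces(P) ≠ traces(Q) — witness ⟨bbb⟩

Reachable graph of P (4 states):
  m0 = b.b.(0 | 0 + b.0)\{a} | -b-> m1
  m1 = b.(0 | 0 + b.0)\{a} | -b-> m2
  m2 = (0 | 0 + b.0)\{a} | -b-> m3
  m3 = 0\{a} | ·
Reachable graph of Q (3 states):
  n0 = b.(0 | 0 + b.0)\{a} | -b-> n1
  n1 = (0 | 0 + b.0)\{a} | -b-> n2
  n2 = 0\{a} | ·
Executing bbb from P (initial set {m0}):
  after b @ step 1: {m1}
  after b @ step 2: {m2}
  after b @ step 3: {m3}
  ✓ P
Executing bbb from Q (initial set {n0}):
  after b @ step 1: {n1}
  after b @ step 2: {n2}
  after b @ step 3: ∅  — Q cannot continue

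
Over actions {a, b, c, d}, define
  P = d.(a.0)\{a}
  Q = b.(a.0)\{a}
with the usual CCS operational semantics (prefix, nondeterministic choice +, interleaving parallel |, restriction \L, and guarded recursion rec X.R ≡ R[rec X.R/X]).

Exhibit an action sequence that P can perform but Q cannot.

P's transition system — 2 states:
  m0 = d.(a.0)\{a} has moves =d=> m1
  m1 = (a.0)\{a} has moves (no moves)
Q's transition system — 2 states:
  n0 = b.(a.0)\{a} has moves =b=> n1
  n1 = (a.0)\{a} has moves (no moves)
Trace ⟨d⟩ through P, begin at {m0}:
  step 1 (d): {m1}
  ✓ P
Trace ⟨d⟩ through Q, begin at {n0}:
  step 1 (d): ∅  — Q cannot continue

d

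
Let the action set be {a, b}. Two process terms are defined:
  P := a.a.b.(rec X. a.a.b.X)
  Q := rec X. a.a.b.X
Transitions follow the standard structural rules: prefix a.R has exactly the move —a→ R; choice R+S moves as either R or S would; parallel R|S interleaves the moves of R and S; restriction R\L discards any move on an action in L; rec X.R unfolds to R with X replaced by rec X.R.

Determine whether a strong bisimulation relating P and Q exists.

P's transition system — 4 states:
  p0 = a.a.b.(rec X. a.a.b.X) ⊢ --a--▸ p1
  p1 = a.b.(rec X. a.a.b.X) ⊢ --a--▸ p2
  p2 = b.(rec X. a.a.b.X) ⊢ --b--▸ p3
  p3 = rec X. a.a.b.X ⊢ --a--▸ p1
Q's transition system — 3 states:
  q0 = rec X. a.a.b.X ⊢ --a--▸ q1
  q1 = a.b.(rec X. a.a.b.X) ⊢ --a--▸ q2
  q2 = b.(rec X. a.a.b.X) ⊢ --b--▸ q0
Bisimilarity quotient blocks:
  B0 = {p0, p3, q0}
  B1 = {p1, q1}
  B2 = {p2, q2}
p0 ∈ B0, q0 ∈ B0 → same block

YES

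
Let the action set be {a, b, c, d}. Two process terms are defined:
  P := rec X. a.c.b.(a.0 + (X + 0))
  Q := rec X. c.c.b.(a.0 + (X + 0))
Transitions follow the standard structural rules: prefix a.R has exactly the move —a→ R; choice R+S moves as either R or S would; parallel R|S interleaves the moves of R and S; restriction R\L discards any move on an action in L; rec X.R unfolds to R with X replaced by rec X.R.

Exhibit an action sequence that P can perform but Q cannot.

a

Reachable graph of P (5 states):
  u0 = rec X. a.c.b.(a.0 + (X + 0)) :: --a--▸ u1
  u1 = c.b.(a.0 + ((rec X. a.c.b.(a.0 + (X + 0))) + 0)) :: --c--▸ u2
  u2 = b.(a.0 + ((rec X. a.c.b.(a.0 + (X + 0))) + 0)) :: --b--▸ u3
  u3 = a.0 + ((rec X. a.c.b.(a.0 + (X + 0))) + 0) :: --a--▸ u1, --a--▸ u4
  u4 = 0 :: (no moves)
Reachable graph of Q (5 states):
  v0 = rec X. c.c.b.(a.0 + (X + 0)) :: --c--▸ v1
  v1 = c.b.(a.0 + ((rec X. c.c.b.(a.0 + (X + 0))) + 0)) :: --c--▸ v2
  v2 = b.(a.0 + ((rec X. c.c.b.(a.0 + (X + 0))) + 0)) :: --b--▸ v3
  v3 = a.0 + ((rec X. c.c.b.(a.0 + (X + 0))) + 0) :: --a--▸ v4, --c--▸ v1
  v4 = 0 :: (no moves)
Run σ = ⟨a⟩ on P: start {u0}
  step 1 (a): {u1}
  — P admits the full trace.
Run σ = ⟨a⟩ on Q: start {v0}
  step 1 (a): ∅ (Q stuck)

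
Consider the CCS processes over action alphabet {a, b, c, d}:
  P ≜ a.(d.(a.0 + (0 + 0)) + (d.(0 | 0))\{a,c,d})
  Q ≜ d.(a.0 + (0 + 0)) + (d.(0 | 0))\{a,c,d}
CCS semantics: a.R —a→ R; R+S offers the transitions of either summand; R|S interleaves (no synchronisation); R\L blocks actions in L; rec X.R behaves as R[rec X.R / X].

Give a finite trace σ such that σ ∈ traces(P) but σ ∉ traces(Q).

a

LTS(P): 4 reachable states
  u0 = a.(d.(a.0 + (0 + 0)) + (d.(0 | 0))\{a,c,d}) → —a→ u1
  u1 = d.(a.0 + (0 + 0)) + (d.(0 | 0))\{a,c,d} → —d→ u2
  u2 = a.0 + (0 + 0) → —a→ u3
  u3 = 0 → ·
LTS(Q): 3 reachable states
  v0 = d.(a.0 + (0 + 0)) + (d.(0 | 0))\{a,c,d} → —d→ v1
  v1 = a.0 + (0 + 0) → —a→ v2
  v2 = 0 → ·
Trace ⟨a⟩ through P, begin at {u0}:
  step 1 (a): {u1}
  ✓ P
Trace ⟨a⟩ through Q, begin at {v0}:
  step 1 (a): no successor for Q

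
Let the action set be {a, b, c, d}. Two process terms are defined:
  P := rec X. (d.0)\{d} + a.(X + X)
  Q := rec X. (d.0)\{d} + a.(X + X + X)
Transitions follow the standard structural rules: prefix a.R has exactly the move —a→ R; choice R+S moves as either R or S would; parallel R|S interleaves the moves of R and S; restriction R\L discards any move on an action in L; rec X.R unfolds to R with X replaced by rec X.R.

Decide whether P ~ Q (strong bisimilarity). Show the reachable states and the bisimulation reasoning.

LTS(P): 2 reachable states
  u0 = rec X. (d.0)\{d} + a.(X + X) :: ··a··> u1
  u1 = (rec X. (d.0)\{d} + a.(X + X)) + (rec X. (d.0)\{d} + a.(X + X)) :: ··a··> u1
LTS(Q): 2 reachable states
  v0 = rec X. (d.0)\{d} + a.(X + X + X) :: ··a··> v1
  v1 = (rec X. (d.0)\{d} + a.(X + X + X)) + (rec X. (d.0)\{d} + a.(X + X + X)) + (rec X. (d.0)\{d} + a.(X + X + X)) :: ··a··> v1
Bisimilarity quotient blocks:
  B0 = {u0, u1, v0, v1}
u0 ∈ B0, v0 ∈ B0 → same block

bisimilar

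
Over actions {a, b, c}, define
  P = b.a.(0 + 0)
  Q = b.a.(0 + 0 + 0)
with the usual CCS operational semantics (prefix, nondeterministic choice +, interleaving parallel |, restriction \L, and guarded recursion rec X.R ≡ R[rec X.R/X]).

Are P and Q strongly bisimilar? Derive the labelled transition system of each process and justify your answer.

P ~ Q

P's transition system — 3 states:
  s0 = b.a.(0 + 0) | -b-> s1
  s1 = a.(0 + 0) | -a-> s2
  s2 = 0 + 0 | ·
Q's transition system — 3 states:
  t0 = b.a.(0 + 0 + 0) | -b-> t1
  t1 = a.(0 + 0 + 0) | -a-> t2
  t2 = 0 + 0 + 0 | ·
Coarsest stable partition (strong bisimilarity classes):
  B0 = {s0, t0}
  B1 = {s1, t1}
  B2 = {s2, t2}
s0 ∈ B0, t0 ∈ B0 → same block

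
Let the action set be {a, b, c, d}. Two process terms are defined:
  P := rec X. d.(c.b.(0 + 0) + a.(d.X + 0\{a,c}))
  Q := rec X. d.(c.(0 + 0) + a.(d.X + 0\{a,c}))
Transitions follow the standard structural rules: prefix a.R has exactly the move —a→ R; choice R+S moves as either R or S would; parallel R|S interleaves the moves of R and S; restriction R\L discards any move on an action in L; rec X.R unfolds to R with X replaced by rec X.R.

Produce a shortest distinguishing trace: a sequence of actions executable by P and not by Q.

LTS(P): 5 reachable states
  p0 = rec X. d.(c.b.(0 + 0) + a.(d.X + 0\{a,c})) :: -d-> p1
  p1 = c.b.(0 + 0) + a.(d.(rec X. d.(c.b.(0 + 0) + a.(d.X + 0\{a,c}))) + 0\{a,c}) :: -a-> p2, -c-> p3
  p2 = d.(rec X. d.(c.b.(0 + 0) + a.(d.X + 0\{a,c}))) + 0\{a,c} :: -d-> p0
  p3 = b.(0 + 0) :: -b-> p4
  p4 = 0 + 0 :: ∅
LTS(Q): 4 reachable states
  q0 = rec X. d.(c.(0 + 0) + a.(d.X + 0\{a,c})) :: -d-> q1
  q1 = c.(0 + 0) + a.(d.(rec X. d.(c.(0 + 0) + a.(d.X + 0\{a,c}))) + 0\{a,c}) :: -a-> q2, -c-> q3
  q2 = d.(rec X. d.(c.(0 + 0) + a.(d.X + 0\{a,c}))) + 0\{a,c} :: -d-> q0
  q3 = 0 + 0 :: ∅
Executing dcb from P (initial set {p0}):
  step 1 (d): {p1}
  step 2 (c): {p3}
  step 3 (b): {p4}
  P completes σ.
Executing dcb from Q (initial set {q0}):
  step 1 (d): {q1}
  step 2 (c): {q3}
  step 3 (b): ∅ (Q stuck)

dcb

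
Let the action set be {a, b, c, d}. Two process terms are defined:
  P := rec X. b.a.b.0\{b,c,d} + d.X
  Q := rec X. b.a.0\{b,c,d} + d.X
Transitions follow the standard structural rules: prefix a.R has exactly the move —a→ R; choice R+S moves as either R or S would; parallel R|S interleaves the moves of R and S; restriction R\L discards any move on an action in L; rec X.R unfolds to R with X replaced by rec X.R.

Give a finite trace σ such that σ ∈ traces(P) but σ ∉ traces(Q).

Reachable graph of P (4 states):
  s0 = rec X. b.a.b.0\{b,c,d} + d.X :: —b→ s1, —d→ s0
  s1 = a.b.0\{b,c,d} :: —a→ s2
  s2 = b.0\{b,c,d} :: —b→ s3
  s3 = 0\{b,c,d} :: stopped
Reachable graph of Q (3 states):
  t0 = rec X. b.a.0\{b,c,d} + d.X :: —b→ t1, —d→ t0
  t1 = a.0\{b,c,d} :: —a→ t2
  t2 = 0\{b,c,d} :: stopped
Run σ = ⟨bab⟩ on P: start {s0}
  step 1 (b): {s1}
  step 2 (a): {s2}
  step 3 (b): {s3}
  P completes σ.
Run σ = ⟨bab⟩ on Q: start {t0}
  step 1 (b): {t1}
  step 2 (a): {t2}
  step 3 (b): no successor for Q

bab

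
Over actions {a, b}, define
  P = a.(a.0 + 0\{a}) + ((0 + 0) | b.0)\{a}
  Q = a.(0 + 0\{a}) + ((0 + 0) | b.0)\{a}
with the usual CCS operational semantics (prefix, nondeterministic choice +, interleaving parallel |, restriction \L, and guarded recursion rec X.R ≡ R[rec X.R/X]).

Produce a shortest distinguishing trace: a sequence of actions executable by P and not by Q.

Reachable graph of P (4 states):
  m0 = a.(a.0 + 0\{a}) + ((0 + 0) | b.0)\{a} | --a--▸ m1, --b--▸ m2
  m1 = a.0 + 0\{a} | --a--▸ m3
  m2 = ((0 + 0) | 0)\{a} | deadlocked
  m3 = 0 | deadlocked
Reachable graph of Q (3 states):
  n0 = a.(0 + 0\{a}) + ((0 + 0) | b.0)\{a} | --a--▸ n1, --b--▸ n2
  n1 = 0 + 0\{a} | deadlocked
  n2 = ((0 + 0) | 0)\{a} | deadlocked
Executing aa from P (initial set {m0}):
  step 1 (a): {m1}
  step 2 (a): {m3}
  P completes σ.
Executing aa from Q (initial set {n0}):
  step 1 (a): {n1}
  step 2 (a): ∅  — Q cannot continue

aa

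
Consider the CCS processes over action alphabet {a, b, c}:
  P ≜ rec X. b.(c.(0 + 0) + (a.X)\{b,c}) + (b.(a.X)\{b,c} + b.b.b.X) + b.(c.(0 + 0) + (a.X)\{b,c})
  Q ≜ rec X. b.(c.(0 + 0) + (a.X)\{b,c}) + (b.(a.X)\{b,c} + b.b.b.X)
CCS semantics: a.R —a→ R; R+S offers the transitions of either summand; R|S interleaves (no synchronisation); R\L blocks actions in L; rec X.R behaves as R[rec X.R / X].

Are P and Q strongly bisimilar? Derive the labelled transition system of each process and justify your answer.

P ~ Q

Reachable graph of P (7 states):
  p0 = rec X. b.(c.(0 + 0) + (a.X)\{b,c}) + (b.(a.X)\{b,c} + b.b.b.X) + b.(c.(0 + 0) + (a.X)\{b,c}) :: --b--▸ p1, --b--▸ p2, --b--▸ p3
  p1 = (a.(rec X. b.(c.(0 + 0) + (a.X)\{b,c}) + (b.(a.X)\{b,c} + b.b.b.X) + b.(c.(0 + 0) + (a.X)\{b,c})))\{b,c} :: --a--▸ p4
  p2 = b.b.(rec X. b.(c.(0 + 0) + (a.X)\{b,c}) + (b.(a.X)\{b,c} + b.b.b.X) + b.(c.(0 + 0) + (a.X)\{b,c})) :: --b--▸ p5
  p3 = c.(0 + 0) + (a.(rec X. b.(c.(0 + 0) + (a.X)\{b,c}) + (b.(a.X)\{b,c} + b.b.b.X) + b.(c.(0 + 0) + (a.X)\{b,c})))\{b,c} :: --a--▸ p4, --c--▸ p6
  p4 = (rec X. b.(c.(0 + 0) + (a.X)\{b,c}) + (b.(a.X)\{b,c} + b.b.b.X) + b.(c.(0 + 0) + (a.X)\{b,c}))\{b,c} :: deadlocked
  p5 = b.(rec X. b.(c.(0 + 0) + (a.X)\{b,c}) + (b.(a.X)\{b,c} + b.b.b.X) + b.(c.(0 + 0) + (a.X)\{b,c})) :: --b--▸ p0
  p6 = 0 + 0 :: deadlocked
Reachable graph of Q (7 states):
  q0 = rec X. b.(c.(0 + 0) + (a.X)\{b,c}) + (b.(a.X)\{b,c} + b.b.b.X) :: --b--▸ q1, --b--▸ q2, --b--▸ q3
  q1 = (a.(rec X. b.(c.(0 + 0) + (a.X)\{b,c}) + (b.(a.X)\{b,c} + b.b.b.X)))\{b,c} :: --a--▸ q4
  q2 = b.b.(rec X. b.(c.(0 + 0) + (a.X)\{b,c}) + (b.(a.X)\{b,c} + b.b.b.X)) :: --b--▸ q5
  q3 = c.(0 + 0) + (a.(rec X. b.(c.(0 + 0) + (a.X)\{b,c}) + (b.(a.X)\{b,c} + b.b.b.X)))\{b,c} :: --a--▸ q4, --c--▸ q6
  q4 = (rec X. b.(c.(0 + 0) + (a.X)\{b,c}) + (b.(a.X)\{b,c} + b.b.b.X))\{b,c} :: deadlocked
  q5 = b.(rec X. b.(c.(0 + 0) + (a.X)\{b,c}) + (b.(a.X)\{b,c} + b.b.b.X)) :: --b--▸ q0
  q6 = 0 + 0 :: deadlocked
Partition-refinement fixed point:
  B0 = {p0, q0}
  B1 = {p2, q2}
  B2 = {p5, q5}
  B3 = {p3, q3}
  B4 = {p4, p6, q4, q6}
  B5 = {p1, q1}
p0 ∈ B0, q0 ∈ B0 → same block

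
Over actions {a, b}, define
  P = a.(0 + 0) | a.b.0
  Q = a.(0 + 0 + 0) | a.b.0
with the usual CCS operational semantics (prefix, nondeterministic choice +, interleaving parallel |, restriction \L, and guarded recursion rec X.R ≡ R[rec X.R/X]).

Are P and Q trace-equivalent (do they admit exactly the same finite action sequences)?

YES

LTS(P): 6 reachable states
  p0 = a.(0 + 0) | a.b.0 ⊢ —a→ p1, —a→ p2
  p1 = (0 + 0) | a.b.0 ⊢ —a→ p3
  p2 = a.(0 + 0) | b.0 ⊢ —a→ p3, —b→ p4
  p3 = (0 + 0) | b.0 ⊢ —b→ p5
  p4 = a.(0 + 0) | 0 ⊢ —a→ p5
  p5 = (0 + 0) | 0 ⊢ stopped
LTS(Q): 6 reachable states
  q0 = a.(0 + 0 + 0) | a.b.0 ⊢ —a→ q1, —a→ q2
  q1 = (0 + 0 + 0) | a.b.0 ⊢ —a→ q3
  q2 = a.(0 + 0 + 0) | b.0 ⊢ —a→ q3, —b→ q4
  q3 = (0 + 0 + 0) | b.0 ⊢ —b→ q5
  q4 = a.(0 + 0 + 0) | 0 ⊢ —a→ q5
  q5 = (0 + 0 + 0) | 0 ⊢ stopped
Bisimilarity quotient blocks:
  B0 = {p0, q0}
  B1 = {p2, q2}
  B2 = {p3, q3}
  B3 = {p5, q5}
  B4 = {p4, q4}
  B5 = {p1, q1}
p0 ∈ B0, q0 ∈ B0 → same block
Bisimilar ⇒ trace-equivalent.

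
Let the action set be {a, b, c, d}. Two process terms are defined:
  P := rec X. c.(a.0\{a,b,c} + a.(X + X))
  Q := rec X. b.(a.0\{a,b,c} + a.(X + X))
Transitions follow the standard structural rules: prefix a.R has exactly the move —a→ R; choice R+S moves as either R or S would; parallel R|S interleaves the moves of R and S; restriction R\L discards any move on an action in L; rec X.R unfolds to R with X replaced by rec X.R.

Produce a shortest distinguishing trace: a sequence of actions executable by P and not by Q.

Reachable graph of P (4 states):
  u0 = rec X. c.(a.0\{a,b,c} + a.(X + X)) has moves --c--▸ u1
  u1 = a.0\{a,b,c} + a.((rec X. c.(a.0\{a,b,c} + a.(X + X))) + (rec X. c.(a.0\{a,b,c} + a.(X + X)))) has moves --a--▸ u2, --a--▸ u3
  u2 = (rec X. c.(a.0\{a,b,c} + a.(X + X))) + (rec X. c.(a.0\{a,b,c} + a.(X + X))) has moves --c--▸ u1
  u3 = 0\{a,b,c} has moves deadlocked
Reachable graph of Q (4 states):
  v0 = rec X. b.(a.0\{a,b,c} + a.(X + X)) has moves --b--▸ v1
  v1 = a.0\{a,b,c} + a.((rec X. b.(a.0\{a,b,c} + a.(X + X))) + (rec X. b.(a.0\{a,b,c} + a.(X + X)))) has moves --a--▸ v2, --a--▸ v3
  v2 = (rec X. b.(a.0\{a,b,c} + a.(X + X))) + (rec X. b.(a.0\{a,b,c} + a.(X + X))) has moves --b--▸ v1
  v3 = 0\{a,b,c} has moves deadlocked
Executing c from P (initial set {u0}):
  step 1 (c): {u1}
  ✓ P
Executing c from Q (initial set {v0}):
  step 1 (c): ∅ (Q stuck)

c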